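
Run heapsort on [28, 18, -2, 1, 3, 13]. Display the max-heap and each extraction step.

Build heap: [28, 18, 13, 1, 3, -2]
Extract 28: [18, 3, 13, 1, -2, 28]
Extract 18: [13, 3, -2, 1, 18, 28]
Extract 13: [3, 1, -2, 13, 18, 28]
Extract 3: [1, -2, 3, 13, 18, 28]
Extract 1: [-2, 1, 3, 13, 18, 28]


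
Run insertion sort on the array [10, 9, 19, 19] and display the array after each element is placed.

First element 10 is already 'sorted'
Insert 9: shifted 1 elements -> [9, 10, 19, 19]
Insert 19: shifted 0 elements -> [9, 10, 19, 19]
Insert 19: shifted 0 elements -> [9, 10, 19, 19]


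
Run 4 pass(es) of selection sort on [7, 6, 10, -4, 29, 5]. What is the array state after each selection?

Pass 1: Select minimum -4 at index 3, swap -> [-4, 6, 10, 7, 29, 5]
Pass 2: Select minimum 5 at index 5, swap -> [-4, 5, 10, 7, 29, 6]
Pass 3: Select minimum 6 at index 5, swap -> [-4, 5, 6, 7, 29, 10]
Pass 4: Select minimum 7 at index 3, swap -> [-4, 5, 6, 7, 29, 10]


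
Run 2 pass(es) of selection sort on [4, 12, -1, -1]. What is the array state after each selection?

Pass 1: Select minimum -1 at index 2, swap -> [-1, 12, 4, -1]
Pass 2: Select minimum -1 at index 3, swap -> [-1, -1, 4, 12]


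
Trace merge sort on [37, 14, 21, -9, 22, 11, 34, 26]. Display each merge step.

Divide and conquer:
  Merge [37] + [14] -> [14, 37]
  Merge [21] + [-9] -> [-9, 21]
  Merge [14, 37] + [-9, 21] -> [-9, 14, 21, 37]
  Merge [22] + [11] -> [11, 22]
  Merge [34] + [26] -> [26, 34]
  Merge [11, 22] + [26, 34] -> [11, 22, 26, 34]
  Merge [-9, 14, 21, 37] + [11, 22, 26, 34] -> [-9, 11, 14, 21, 22, 26, 34, 37]


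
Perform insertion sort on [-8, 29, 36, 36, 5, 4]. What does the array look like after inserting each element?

First element -8 is already 'sorted'
Insert 29: shifted 0 elements -> [-8, 29, 36, 36, 5, 4]
Insert 36: shifted 0 elements -> [-8, 29, 36, 36, 5, 4]
Insert 36: shifted 0 elements -> [-8, 29, 36, 36, 5, 4]
Insert 5: shifted 3 elements -> [-8, 5, 29, 36, 36, 4]
Insert 4: shifted 4 elements -> [-8, 4, 5, 29, 36, 36]


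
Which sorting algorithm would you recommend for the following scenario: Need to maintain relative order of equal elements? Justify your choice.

Best choice: Merge sort or Insertion sort
Reason: Both are stable; quicksort and heapsort are not stable


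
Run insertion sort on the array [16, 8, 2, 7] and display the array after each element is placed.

First element 16 is already 'sorted'
Insert 8: shifted 1 elements -> [8, 16, 2, 7]
Insert 2: shifted 2 elements -> [2, 8, 16, 7]
Insert 7: shifted 2 elements -> [2, 7, 8, 16]


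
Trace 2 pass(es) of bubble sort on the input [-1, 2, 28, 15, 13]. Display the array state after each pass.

After pass 1: [-1, 2, 15, 13, 28] (2 swaps)
After pass 2: [-1, 2, 13, 15, 28] (1 swaps)
Total swaps: 3


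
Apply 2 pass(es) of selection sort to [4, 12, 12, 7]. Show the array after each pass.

Pass 1: Select minimum 4 at index 0, swap -> [4, 12, 12, 7]
Pass 2: Select minimum 7 at index 3, swap -> [4, 7, 12, 12]


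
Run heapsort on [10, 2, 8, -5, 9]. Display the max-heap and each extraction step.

Build heap: [10, 9, 8, -5, 2]
Extract 10: [9, 2, 8, -5, 10]
Extract 9: [8, 2, -5, 9, 10]
Extract 8: [2, -5, 8, 9, 10]
Extract 2: [-5, 2, 8, 9, 10]


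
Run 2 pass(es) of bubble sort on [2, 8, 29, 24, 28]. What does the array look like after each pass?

After pass 1: [2, 8, 24, 28, 29] (2 swaps)
After pass 2: [2, 8, 24, 28, 29] (0 swaps)
Total swaps: 2


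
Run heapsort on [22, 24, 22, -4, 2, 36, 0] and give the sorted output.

Build heap: [36, 24, 22, -4, 2, 22, 0]
Extract 36: [24, 2, 22, -4, 0, 22, 36]
Extract 24: [22, 2, 22, -4, 0, 24, 36]
Extract 22: [22, 2, 0, -4, 22, 24, 36]
Extract 22: [2, -4, 0, 22, 22, 24, 36]
Extract 2: [0, -4, 2, 22, 22, 24, 36]
Extract 0: [-4, 0, 2, 22, 22, 24, 36]


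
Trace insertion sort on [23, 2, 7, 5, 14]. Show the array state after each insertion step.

First element 23 is already 'sorted'
Insert 2: shifted 1 elements -> [2, 23, 7, 5, 14]
Insert 7: shifted 1 elements -> [2, 7, 23, 5, 14]
Insert 5: shifted 2 elements -> [2, 5, 7, 23, 14]
Insert 14: shifted 1 elements -> [2, 5, 7, 14, 23]


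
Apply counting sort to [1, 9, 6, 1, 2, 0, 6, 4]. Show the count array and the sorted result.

Count array: [1, 2, 1, 0, 1, 0, 2, 0, 0, 1]
(count[i] = number of elements equal to i)
Cumulative count: [1, 3, 4, 4, 5, 5, 7, 7, 7, 8]
Sorted: [0, 1, 1, 2, 4, 6, 6, 9]


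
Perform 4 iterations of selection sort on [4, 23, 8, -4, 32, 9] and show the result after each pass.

Pass 1: Select minimum -4 at index 3, swap -> [-4, 23, 8, 4, 32, 9]
Pass 2: Select minimum 4 at index 3, swap -> [-4, 4, 8, 23, 32, 9]
Pass 3: Select minimum 8 at index 2, swap -> [-4, 4, 8, 23, 32, 9]
Pass 4: Select minimum 9 at index 5, swap -> [-4, 4, 8, 9, 32, 23]


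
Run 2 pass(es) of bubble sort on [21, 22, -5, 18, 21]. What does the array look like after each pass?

After pass 1: [21, -5, 18, 21, 22] (3 swaps)
After pass 2: [-5, 18, 21, 21, 22] (2 swaps)
Total swaps: 5


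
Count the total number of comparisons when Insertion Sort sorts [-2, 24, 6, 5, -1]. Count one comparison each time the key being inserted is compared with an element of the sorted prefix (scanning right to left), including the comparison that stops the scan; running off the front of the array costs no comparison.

Insert 24: -2 <= 24 (stop) = 1 comparison(s) -> [-2, 24, 6, 5, -1]
Insert 6: 24 > 6 (shift), -2 <= 6 (stop) = 2 comparison(s) -> [-2, 6, 24, 5, -1]
Insert 5: 24 > 5 (shift), 6 > 5 (shift), -2 <= 5 (stop) = 3 comparison(s) -> [-2, 5, 6, 24, -1]
Insert -1: 24 > -1 (shift), 6 > -1 (shift), 5 > -1 (shift), -2 <= -1 (stop) = 4 comparison(s) -> [-2, -1, 5, 6, 24]
Total comparisons: 1 + 2 + 3 + 4 = 10


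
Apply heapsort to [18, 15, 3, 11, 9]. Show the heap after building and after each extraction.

Build heap: [18, 15, 3, 11, 9]
Extract 18: [15, 11, 3, 9, 18]
Extract 15: [11, 9, 3, 15, 18]
Extract 11: [9, 3, 11, 15, 18]
Extract 9: [3, 9, 11, 15, 18]


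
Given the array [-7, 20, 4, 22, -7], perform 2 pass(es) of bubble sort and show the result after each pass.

After pass 1: [-7, 4, 20, -7, 22] (2 swaps)
After pass 2: [-7, 4, -7, 20, 22] (1 swaps)
Total swaps: 3


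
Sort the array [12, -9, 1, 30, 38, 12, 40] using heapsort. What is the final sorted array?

Build heap: [40, 38, 12, 30, -9, 12, 1]
Extract 40: [38, 30, 12, 1, -9, 12, 40]
Extract 38: [30, 12, 12, 1, -9, 38, 40]
Extract 30: [12, 1, 12, -9, 30, 38, 40]
Extract 12: [12, 1, -9, 12, 30, 38, 40]
Extract 12: [1, -9, 12, 12, 30, 38, 40]
Extract 1: [-9, 1, 12, 12, 30, 38, 40]


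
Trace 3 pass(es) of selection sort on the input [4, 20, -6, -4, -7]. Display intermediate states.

Pass 1: Select minimum -7 at index 4, swap -> [-7, 20, -6, -4, 4]
Pass 2: Select minimum -6 at index 2, swap -> [-7, -6, 20, -4, 4]
Pass 3: Select minimum -4 at index 3, swap -> [-7, -6, -4, 20, 4]


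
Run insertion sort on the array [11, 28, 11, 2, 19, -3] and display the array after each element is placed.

First element 11 is already 'sorted'
Insert 28: shifted 0 elements -> [11, 28, 11, 2, 19, -3]
Insert 11: shifted 1 elements -> [11, 11, 28, 2, 19, -3]
Insert 2: shifted 3 elements -> [2, 11, 11, 28, 19, -3]
Insert 19: shifted 1 elements -> [2, 11, 11, 19, 28, -3]
Insert -3: shifted 5 elements -> [-3, 2, 11, 11, 19, 28]


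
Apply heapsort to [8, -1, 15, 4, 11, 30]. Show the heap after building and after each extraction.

Build heap: [30, 11, 15, 4, -1, 8]
Extract 30: [15, 11, 8, 4, -1, 30]
Extract 15: [11, 4, 8, -1, 15, 30]
Extract 11: [8, 4, -1, 11, 15, 30]
Extract 8: [4, -1, 8, 11, 15, 30]
Extract 4: [-1, 4, 8, 11, 15, 30]


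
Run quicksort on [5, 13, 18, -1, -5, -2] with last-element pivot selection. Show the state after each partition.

Partition 1: pivot=-2 at index 1 -> [-5, -2, 18, -1, 5, 13]
Partition 2: pivot=13 at index 4 -> [-5, -2, -1, 5, 13, 18]
Partition 3: pivot=5 at index 3 -> [-5, -2, -1, 5, 13, 18]


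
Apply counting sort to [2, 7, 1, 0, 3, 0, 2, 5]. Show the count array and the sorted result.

Count array: [2, 1, 2, 1, 0, 1, 0, 1]
(count[i] = number of elements equal to i)
Cumulative count: [2, 3, 5, 6, 6, 7, 7, 8]
Sorted: [0, 0, 1, 2, 2, 3, 5, 7]


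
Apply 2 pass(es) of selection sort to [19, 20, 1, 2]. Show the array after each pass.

Pass 1: Select minimum 1 at index 2, swap -> [1, 20, 19, 2]
Pass 2: Select minimum 2 at index 3, swap -> [1, 2, 19, 20]


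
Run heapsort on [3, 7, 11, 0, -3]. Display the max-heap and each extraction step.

Build heap: [11, 7, 3, 0, -3]
Extract 11: [7, 0, 3, -3, 11]
Extract 7: [3, 0, -3, 7, 11]
Extract 3: [0, -3, 3, 7, 11]
Extract 0: [-3, 0, 3, 7, 11]


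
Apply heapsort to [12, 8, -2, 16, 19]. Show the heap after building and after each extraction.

Build heap: [19, 16, -2, 12, 8]
Extract 19: [16, 12, -2, 8, 19]
Extract 16: [12, 8, -2, 16, 19]
Extract 12: [8, -2, 12, 16, 19]
Extract 8: [-2, 8, 12, 16, 19]


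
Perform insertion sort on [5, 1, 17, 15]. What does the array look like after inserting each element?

First element 5 is already 'sorted'
Insert 1: shifted 1 elements -> [1, 5, 17, 15]
Insert 17: shifted 0 elements -> [1, 5, 17, 15]
Insert 15: shifted 1 elements -> [1, 5, 15, 17]


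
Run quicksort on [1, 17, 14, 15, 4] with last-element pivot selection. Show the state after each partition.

Partition 1: pivot=4 at index 1 -> [1, 4, 14, 15, 17]
Partition 2: pivot=17 at index 4 -> [1, 4, 14, 15, 17]
Partition 3: pivot=15 at index 3 -> [1, 4, 14, 15, 17]


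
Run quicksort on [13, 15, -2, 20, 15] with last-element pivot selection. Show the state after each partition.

Partition 1: pivot=15 at index 3 -> [13, 15, -2, 15, 20]
Partition 2: pivot=-2 at index 0 -> [-2, 15, 13, 15, 20]
Partition 3: pivot=13 at index 1 -> [-2, 13, 15, 15, 20]


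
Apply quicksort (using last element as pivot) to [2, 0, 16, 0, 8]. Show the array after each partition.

Partition 1: pivot=8 at index 3 -> [2, 0, 0, 8, 16]
Partition 2: pivot=0 at index 1 -> [0, 0, 2, 8, 16]


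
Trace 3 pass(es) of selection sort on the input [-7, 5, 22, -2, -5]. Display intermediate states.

Pass 1: Select minimum -7 at index 0, swap -> [-7, 5, 22, -2, -5]
Pass 2: Select minimum -5 at index 4, swap -> [-7, -5, 22, -2, 5]
Pass 3: Select minimum -2 at index 3, swap -> [-7, -5, -2, 22, 5]


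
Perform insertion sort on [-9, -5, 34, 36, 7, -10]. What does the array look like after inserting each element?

First element -9 is already 'sorted'
Insert -5: shifted 0 elements -> [-9, -5, 34, 36, 7, -10]
Insert 34: shifted 0 elements -> [-9, -5, 34, 36, 7, -10]
Insert 36: shifted 0 elements -> [-9, -5, 34, 36, 7, -10]
Insert 7: shifted 2 elements -> [-9, -5, 7, 34, 36, -10]
Insert -10: shifted 5 elements -> [-10, -9, -5, 7, 34, 36]


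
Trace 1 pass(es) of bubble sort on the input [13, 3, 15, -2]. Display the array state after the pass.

After pass 1: [3, 13, -2, 15] (2 swaps)
Total swaps: 2


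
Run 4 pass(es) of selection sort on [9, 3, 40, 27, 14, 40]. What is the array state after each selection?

Pass 1: Select minimum 3 at index 1, swap -> [3, 9, 40, 27, 14, 40]
Pass 2: Select minimum 9 at index 1, swap -> [3, 9, 40, 27, 14, 40]
Pass 3: Select minimum 14 at index 4, swap -> [3, 9, 14, 27, 40, 40]
Pass 4: Select minimum 27 at index 3, swap -> [3, 9, 14, 27, 40, 40]


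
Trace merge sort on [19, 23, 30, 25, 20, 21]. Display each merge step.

Divide and conquer:
  Merge [23] + [30] -> [23, 30]
  Merge [19] + [23, 30] -> [19, 23, 30]
  Merge [20] + [21] -> [20, 21]
  Merge [25] + [20, 21] -> [20, 21, 25]
  Merge [19, 23, 30] + [20, 21, 25] -> [19, 20, 21, 23, 25, 30]


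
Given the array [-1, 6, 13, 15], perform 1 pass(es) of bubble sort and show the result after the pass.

After pass 1: [-1, 6, 13, 15] (0 swaps)
Total swaps: 0


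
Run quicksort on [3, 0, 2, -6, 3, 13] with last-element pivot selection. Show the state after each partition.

Partition 1: pivot=13 at index 5 -> [3, 0, 2, -6, 3, 13]
Partition 2: pivot=3 at index 4 -> [3, 0, 2, -6, 3, 13]
Partition 3: pivot=-6 at index 0 -> [-6, 0, 2, 3, 3, 13]
Partition 4: pivot=3 at index 3 -> [-6, 0, 2, 3, 3, 13]
Partition 5: pivot=2 at index 2 -> [-6, 0, 2, 3, 3, 13]


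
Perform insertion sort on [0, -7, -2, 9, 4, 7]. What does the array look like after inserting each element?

First element 0 is already 'sorted'
Insert -7: shifted 1 elements -> [-7, 0, -2, 9, 4, 7]
Insert -2: shifted 1 elements -> [-7, -2, 0, 9, 4, 7]
Insert 9: shifted 0 elements -> [-7, -2, 0, 9, 4, 7]
Insert 4: shifted 1 elements -> [-7, -2, 0, 4, 9, 7]
Insert 7: shifted 1 elements -> [-7, -2, 0, 4, 7, 9]


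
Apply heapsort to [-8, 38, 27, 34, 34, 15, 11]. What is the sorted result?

Build heap: [38, 34, 27, -8, 34, 15, 11]
Extract 38: [34, 34, 27, -8, 11, 15, 38]
Extract 34: [34, 15, 27, -8, 11, 34, 38]
Extract 34: [27, 15, 11, -8, 34, 34, 38]
Extract 27: [15, -8, 11, 27, 34, 34, 38]
Extract 15: [11, -8, 15, 27, 34, 34, 38]
Extract 11: [-8, 11, 15, 27, 34, 34, 38]


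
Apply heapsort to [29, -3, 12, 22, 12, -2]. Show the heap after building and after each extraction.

Build heap: [29, 22, 12, -3, 12, -2]
Extract 29: [22, 12, 12, -3, -2, 29]
Extract 22: [12, -2, 12, -3, 22, 29]
Extract 12: [12, -2, -3, 12, 22, 29]
Extract 12: [-2, -3, 12, 12, 22, 29]
Extract -2: [-3, -2, 12, 12, 22, 29]


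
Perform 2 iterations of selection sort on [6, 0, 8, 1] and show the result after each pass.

Pass 1: Select minimum 0 at index 1, swap -> [0, 6, 8, 1]
Pass 2: Select minimum 1 at index 3, swap -> [0, 1, 8, 6]


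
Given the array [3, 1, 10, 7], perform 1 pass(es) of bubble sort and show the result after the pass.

After pass 1: [1, 3, 7, 10] (2 swaps)
Total swaps: 2


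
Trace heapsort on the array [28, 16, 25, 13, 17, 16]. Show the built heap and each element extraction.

Build heap: [28, 17, 25, 13, 16, 16]
Extract 28: [25, 17, 16, 13, 16, 28]
Extract 25: [17, 16, 16, 13, 25, 28]
Extract 17: [16, 13, 16, 17, 25, 28]
Extract 16: [16, 13, 16, 17, 25, 28]
Extract 16: [13, 16, 16, 17, 25, 28]


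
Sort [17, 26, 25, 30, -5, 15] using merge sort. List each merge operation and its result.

Divide and conquer:
  Merge [26] + [25] -> [25, 26]
  Merge [17] + [25, 26] -> [17, 25, 26]
  Merge [-5] + [15] -> [-5, 15]
  Merge [30] + [-5, 15] -> [-5, 15, 30]
  Merge [17, 25, 26] + [-5, 15, 30] -> [-5, 15, 17, 25, 26, 30]


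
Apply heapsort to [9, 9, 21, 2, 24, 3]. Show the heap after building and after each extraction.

Build heap: [24, 9, 21, 2, 9, 3]
Extract 24: [21, 9, 3, 2, 9, 24]
Extract 21: [9, 9, 3, 2, 21, 24]
Extract 9: [9, 2, 3, 9, 21, 24]
Extract 9: [3, 2, 9, 9, 21, 24]
Extract 3: [2, 3, 9, 9, 21, 24]


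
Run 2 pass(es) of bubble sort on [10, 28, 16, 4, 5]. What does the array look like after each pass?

After pass 1: [10, 16, 4, 5, 28] (3 swaps)
After pass 2: [10, 4, 5, 16, 28] (2 swaps)
Total swaps: 5


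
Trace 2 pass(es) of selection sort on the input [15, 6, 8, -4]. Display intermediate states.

Pass 1: Select minimum -4 at index 3, swap -> [-4, 6, 8, 15]
Pass 2: Select minimum 6 at index 1, swap -> [-4, 6, 8, 15]


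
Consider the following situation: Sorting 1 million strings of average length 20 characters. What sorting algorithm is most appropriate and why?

Best choice: MSD radix sort or Mergesort
Reason: MSD radix sort is a non-comparison sort that buckets the strings by successive character positions, running in time proportional to the total number of characters examined rather than O(n log n) string comparisons; mergesort is a stable O(n log n)-comparison alternative that works for arbitrary variable-length keys


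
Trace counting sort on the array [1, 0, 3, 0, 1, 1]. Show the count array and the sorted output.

Count array: [2, 3, 0, 1]
(count[i] = number of elements equal to i)
Cumulative count: [2, 5, 5, 6]
Sorted: [0, 0, 1, 1, 1, 3]


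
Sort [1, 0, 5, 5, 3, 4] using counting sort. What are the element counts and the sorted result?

Count array: [1, 1, 0, 1, 1, 2]
(count[i] = number of elements equal to i)
Cumulative count: [1, 2, 2, 3, 4, 6]
Sorted: [0, 1, 3, 4, 5, 5]


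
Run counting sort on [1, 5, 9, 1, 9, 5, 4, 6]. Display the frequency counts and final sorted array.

Count array: [0, 2, 0, 0, 1, 2, 1, 0, 0, 2]
(count[i] = number of elements equal to i)
Cumulative count: [0, 2, 2, 2, 3, 5, 6, 6, 6, 8]
Sorted: [1, 1, 4, 5, 5, 6, 9, 9]


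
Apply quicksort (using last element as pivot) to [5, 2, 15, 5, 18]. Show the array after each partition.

Partition 1: pivot=18 at index 4 -> [5, 2, 15, 5, 18]
Partition 2: pivot=5 at index 2 -> [5, 2, 5, 15, 18]
Partition 3: pivot=2 at index 0 -> [2, 5, 5, 15, 18]


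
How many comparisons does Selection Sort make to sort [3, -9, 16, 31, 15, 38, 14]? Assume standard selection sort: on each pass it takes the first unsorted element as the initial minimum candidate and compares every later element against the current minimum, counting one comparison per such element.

Pass 1: scan indices 1..6 for the minimum = 6 comparison(s); min is -9, place at index 0 -> [-9, 3, 16, 31, 15, 38, 14]
Pass 2: scan indices 2..6 for the minimum = 5 comparison(s); min is 3, place at index 1 -> [-9, 3, 16, 31, 15, 38, 14]
Pass 3: scan indices 3..6 for the minimum = 4 comparison(s); min is 14, place at index 2 -> [-9, 3, 14, 31, 15, 38, 16]
Pass 4: scan indices 4..6 for the minimum = 3 comparison(s); min is 15, place at index 3 -> [-9, 3, 14, 15, 31, 38, 16]
Pass 5: scan indices 5..6 for the minimum = 2 comparison(s); min is 16, place at index 4 -> [-9, 3, 14, 15, 16, 38, 31]
Pass 6: scan indices 6..6 for the minimum = 1 comparison(s); min is 31, place at index 5 -> [-9, 3, 14, 15, 16, 31, 38]
Selection sort always scans the whole unsorted suffix, so the count is (n-1) + (n-2) + ... + 1 = n(n-1)/2 = 7*6/2 = 21 regardless of the input order.
Total comparisons: 6 + 5 + 4 + 3 + 2 + 1 = 21


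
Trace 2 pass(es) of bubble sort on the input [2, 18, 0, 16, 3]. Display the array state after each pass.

After pass 1: [2, 0, 16, 3, 18] (3 swaps)
After pass 2: [0, 2, 3, 16, 18] (2 swaps)
Total swaps: 5


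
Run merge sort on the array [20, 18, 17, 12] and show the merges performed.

Divide and conquer:
  Merge [20] + [18] -> [18, 20]
  Merge [17] + [12] -> [12, 17]
  Merge [18, 20] + [12, 17] -> [12, 17, 18, 20]


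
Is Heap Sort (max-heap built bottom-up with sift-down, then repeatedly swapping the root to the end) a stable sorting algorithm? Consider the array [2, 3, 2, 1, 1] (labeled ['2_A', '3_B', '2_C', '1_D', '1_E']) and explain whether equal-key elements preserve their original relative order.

Trace Heap Sort on the labeled array (the key is the number; the letter only tracks identity):
  Build max-heap: [3_B, 2_A, 2_C, 1_D, 1_E]
  Swap root 3_B to index 4, re-heapify first 4 -> [2_A, 1_E, 2_C, 1_D, 3_B]
  Swap root 2_A to index 3, re-heapify first 3 -> [2_C, 1_E, 1_D, 2_A, 3_B]
  Swap root 2_C to index 2, re-heapify first 2 -> [1_D, 1_E, 2_C, 2_A, 3_B]
  Swap root 1_D to index 1, re-heapify first 1 -> [1_E, 1_D, 2_C, 2_A, 3_B]
Final order: [1_E, 1_D, 2_C, 2_A, 3_B]
Equal keys:
  value 1: originally 1_D, 1_E; after sorting 1_E, 1_D -> order changed
  value 2: originally 2_A, 2_C; after sorting 2_C, 2_A -> order changed
Equal keys were reordered, so Heap Sort is not stable: heap construction and root-to-end swaps move elements without regard to the original order of equal keys. (One such input is enough; an unstable sort may happen to preserve order on other inputs, but it gives no guarantee.)
Answer: Not stable


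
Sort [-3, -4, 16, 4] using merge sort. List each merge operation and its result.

Divide and conquer:
  Merge [-3] + [-4] -> [-4, -3]
  Merge [16] + [4] -> [4, 16]
  Merge [-4, -3] + [4, 16] -> [-4, -3, 4, 16]


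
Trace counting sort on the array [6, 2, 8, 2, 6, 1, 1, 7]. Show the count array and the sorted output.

Count array: [0, 2, 2, 0, 0, 0, 2, 1, 1]
(count[i] = number of elements equal to i)
Cumulative count: [0, 2, 4, 4, 4, 4, 6, 7, 8]
Sorted: [1, 1, 2, 2, 6, 6, 7, 8]


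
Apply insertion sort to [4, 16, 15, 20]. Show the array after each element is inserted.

First element 4 is already 'sorted'
Insert 16: shifted 0 elements -> [4, 16, 15, 20]
Insert 15: shifted 1 elements -> [4, 15, 16, 20]
Insert 20: shifted 0 elements -> [4, 15, 16, 20]


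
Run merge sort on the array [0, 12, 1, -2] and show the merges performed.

Divide and conquer:
  Merge [0] + [12] -> [0, 12]
  Merge [1] + [-2] -> [-2, 1]
  Merge [0, 12] + [-2, 1] -> [-2, 0, 1, 12]


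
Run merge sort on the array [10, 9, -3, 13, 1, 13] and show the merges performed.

Divide and conquer:
  Merge [9] + [-3] -> [-3, 9]
  Merge [10] + [-3, 9] -> [-3, 9, 10]
  Merge [1] + [13] -> [1, 13]
  Merge [13] + [1, 13] -> [1, 13, 13]
  Merge [-3, 9, 10] + [1, 13, 13] -> [-3, 1, 9, 10, 13, 13]


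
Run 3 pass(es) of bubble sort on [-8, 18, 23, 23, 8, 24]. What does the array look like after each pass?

After pass 1: [-8, 18, 23, 8, 23, 24] (1 swaps)
After pass 2: [-8, 18, 8, 23, 23, 24] (1 swaps)
After pass 3: [-8, 8, 18, 23, 23, 24] (1 swaps)
Total swaps: 3


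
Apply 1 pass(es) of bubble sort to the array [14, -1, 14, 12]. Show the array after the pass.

After pass 1: [-1, 14, 12, 14] (2 swaps)
Total swaps: 2


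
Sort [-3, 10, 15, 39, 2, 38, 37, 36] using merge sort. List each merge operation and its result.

Divide and conquer:
  Merge [-3] + [10] -> [-3, 10]
  Merge [15] + [39] -> [15, 39]
  Merge [-3, 10] + [15, 39] -> [-3, 10, 15, 39]
  Merge [2] + [38] -> [2, 38]
  Merge [37] + [36] -> [36, 37]
  Merge [2, 38] + [36, 37] -> [2, 36, 37, 38]
  Merge [-3, 10, 15, 39] + [2, 36, 37, 38] -> [-3, 2, 10, 15, 36, 37, 38, 39]


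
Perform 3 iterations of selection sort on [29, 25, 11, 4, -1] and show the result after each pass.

Pass 1: Select minimum -1 at index 4, swap -> [-1, 25, 11, 4, 29]
Pass 2: Select minimum 4 at index 3, swap -> [-1, 4, 11, 25, 29]
Pass 3: Select minimum 11 at index 2, swap -> [-1, 4, 11, 25, 29]


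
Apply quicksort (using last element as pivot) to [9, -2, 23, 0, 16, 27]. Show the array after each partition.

Partition 1: pivot=27 at index 5 -> [9, -2, 23, 0, 16, 27]
Partition 2: pivot=16 at index 3 -> [9, -2, 0, 16, 23, 27]
Partition 3: pivot=0 at index 1 -> [-2, 0, 9, 16, 23, 27]


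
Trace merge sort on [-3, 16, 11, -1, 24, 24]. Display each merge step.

Divide and conquer:
  Merge [16] + [11] -> [11, 16]
  Merge [-3] + [11, 16] -> [-3, 11, 16]
  Merge [24] + [24] -> [24, 24]
  Merge [-1] + [24, 24] -> [-1, 24, 24]
  Merge [-3, 11, 16] + [-1, 24, 24] -> [-3, -1, 11, 16, 24, 24]


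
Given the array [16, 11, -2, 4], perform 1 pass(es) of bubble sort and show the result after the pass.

After pass 1: [11, -2, 4, 16] (3 swaps)
Total swaps: 3


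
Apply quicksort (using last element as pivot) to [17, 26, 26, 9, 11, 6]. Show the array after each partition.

Partition 1: pivot=6 at index 0 -> [6, 26, 26, 9, 11, 17]
Partition 2: pivot=17 at index 3 -> [6, 9, 11, 17, 26, 26]
Partition 3: pivot=11 at index 2 -> [6, 9, 11, 17, 26, 26]
Partition 4: pivot=26 at index 5 -> [6, 9, 11, 17, 26, 26]


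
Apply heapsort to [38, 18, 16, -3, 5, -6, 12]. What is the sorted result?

Build heap: [38, 18, 16, -3, 5, -6, 12]
Extract 38: [18, 12, 16, -3, 5, -6, 38]
Extract 18: [16, 12, -6, -3, 5, 18, 38]
Extract 16: [12, 5, -6, -3, 16, 18, 38]
Extract 12: [5, -3, -6, 12, 16, 18, 38]
Extract 5: [-3, -6, 5, 12, 16, 18, 38]
Extract -3: [-6, -3, 5, 12, 16, 18, 38]


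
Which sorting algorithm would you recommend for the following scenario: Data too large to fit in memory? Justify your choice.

Best choice: External merge sort
Reason: Minimizes disk I/O by sequential reads/writes


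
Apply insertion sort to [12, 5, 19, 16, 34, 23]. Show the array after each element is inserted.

First element 12 is already 'sorted'
Insert 5: shifted 1 elements -> [5, 12, 19, 16, 34, 23]
Insert 19: shifted 0 elements -> [5, 12, 19, 16, 34, 23]
Insert 16: shifted 1 elements -> [5, 12, 16, 19, 34, 23]
Insert 34: shifted 0 elements -> [5, 12, 16, 19, 34, 23]
Insert 23: shifted 1 elements -> [5, 12, 16, 19, 23, 34]


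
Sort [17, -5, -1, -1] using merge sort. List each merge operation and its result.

Divide and conquer:
  Merge [17] + [-5] -> [-5, 17]
  Merge [-1] + [-1] -> [-1, -1]
  Merge [-5, 17] + [-1, -1] -> [-5, -1, -1, 17]


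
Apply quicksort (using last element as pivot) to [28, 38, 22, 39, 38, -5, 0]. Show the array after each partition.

Partition 1: pivot=0 at index 1 -> [-5, 0, 22, 39, 38, 28, 38]
Partition 2: pivot=38 at index 5 -> [-5, 0, 22, 38, 28, 38, 39]
Partition 3: pivot=28 at index 3 -> [-5, 0, 22, 28, 38, 38, 39]


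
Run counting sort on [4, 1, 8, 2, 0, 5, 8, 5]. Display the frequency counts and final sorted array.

Count array: [1, 1, 1, 0, 1, 2, 0, 0, 2]
(count[i] = number of elements equal to i)
Cumulative count: [1, 2, 3, 3, 4, 6, 6, 6, 8]
Sorted: [0, 1, 2, 4, 5, 5, 8, 8]


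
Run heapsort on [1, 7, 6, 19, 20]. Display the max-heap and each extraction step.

Build heap: [20, 19, 6, 1, 7]
Extract 20: [19, 7, 6, 1, 20]
Extract 19: [7, 1, 6, 19, 20]
Extract 7: [6, 1, 7, 19, 20]
Extract 6: [1, 6, 7, 19, 20]


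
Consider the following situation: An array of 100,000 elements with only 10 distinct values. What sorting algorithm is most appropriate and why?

Best choice: 3-way quicksort or Counting sort
Reason: 3-way (Dutch national flag) partitioning groups every copy of the pivot together, so with only d=10 distinct keys quicksort finishes in O(n log d) expected time, which is effectively linear; counting sort runs in O(n + k) where k is the size of the key range (not the number of distinct values), so it is linear when the 10 values are integers drawn from a small known range


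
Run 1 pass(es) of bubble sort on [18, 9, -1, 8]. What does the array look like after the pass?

After pass 1: [9, -1, 8, 18] (3 swaps)
Total swaps: 3


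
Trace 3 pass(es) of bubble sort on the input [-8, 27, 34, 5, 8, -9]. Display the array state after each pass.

After pass 1: [-8, 27, 5, 8, -9, 34] (3 swaps)
After pass 2: [-8, 5, 8, -9, 27, 34] (3 swaps)
After pass 3: [-8, 5, -9, 8, 27, 34] (1 swaps)
Total swaps: 7


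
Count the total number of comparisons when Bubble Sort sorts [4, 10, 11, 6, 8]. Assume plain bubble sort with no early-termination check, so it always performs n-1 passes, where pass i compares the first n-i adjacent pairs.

Pass 1: compare adjacent pairs (0,1)..(3,4) = 4 comparison(s), 2 swap(s) -> [4, 10, 6, 8, 11]
Pass 2: compare adjacent pairs (0,1)..(2,3) = 3 comparison(s), 2 swap(s) -> [4, 6, 8, 10, 11]
Pass 3: compare adjacent pairs (0,1)..(1,2) = 2 comparison(s), 0 swap(s) -> [4, 6, 8, 10, 11]
Pass 4: compare adjacent pairs (0,1)..(0,1) = 1 comparison(s), 0 swap(s) -> [4, 6, 8, 10, 11]
Total comparisons: 4 + 3 + 2 + 1 = 10


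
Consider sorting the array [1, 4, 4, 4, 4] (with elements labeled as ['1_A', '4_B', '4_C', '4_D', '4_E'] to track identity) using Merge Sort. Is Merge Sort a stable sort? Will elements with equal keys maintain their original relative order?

Trace Merge Sort on the labeled array (the key is the number; the letter only tracks identity):
  Merge [1_A] + [4_B] -> [1_A, 4_B]
  Merge [4_D] + [4_E] -> [4_D, 4_E]
  Merge [4_C] + [4_D, 4_E] -> [4_C, 4_D, 4_E]
  Merge [1_A, 4_B] + [4_C, 4_D, 4_E] -> [1_A, 4_B, 4_C, 4_D, 4_E]
Final order: [1_A, 4_B, 4_C, 4_D, 4_E]
Equal keys:
  value 4: originally 4_B, 4_C, 4_D, 4_E; after sorting 4_B, 4_C, 4_D, 4_E -> order preserved
All equal keys kept their original relative order. Merge Sort is stable: when the heads of the two halves are equal the merge takes from the left half first.
Answer: Stable


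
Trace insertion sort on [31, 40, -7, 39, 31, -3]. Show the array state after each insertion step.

First element 31 is already 'sorted'
Insert 40: shifted 0 elements -> [31, 40, -7, 39, 31, -3]
Insert -7: shifted 2 elements -> [-7, 31, 40, 39, 31, -3]
Insert 39: shifted 1 elements -> [-7, 31, 39, 40, 31, -3]
Insert 31: shifted 2 elements -> [-7, 31, 31, 39, 40, -3]
Insert -3: shifted 4 elements -> [-7, -3, 31, 31, 39, 40]


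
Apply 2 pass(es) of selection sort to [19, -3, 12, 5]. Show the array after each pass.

Pass 1: Select minimum -3 at index 1, swap -> [-3, 19, 12, 5]
Pass 2: Select minimum 5 at index 3, swap -> [-3, 5, 12, 19]


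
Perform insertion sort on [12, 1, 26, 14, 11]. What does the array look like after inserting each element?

First element 12 is already 'sorted'
Insert 1: shifted 1 elements -> [1, 12, 26, 14, 11]
Insert 26: shifted 0 elements -> [1, 12, 26, 14, 11]
Insert 14: shifted 1 elements -> [1, 12, 14, 26, 11]
Insert 11: shifted 3 elements -> [1, 11, 12, 14, 26]


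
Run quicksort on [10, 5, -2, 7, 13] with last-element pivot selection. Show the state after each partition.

Partition 1: pivot=13 at index 4 -> [10, 5, -2, 7, 13]
Partition 2: pivot=7 at index 2 -> [5, -2, 7, 10, 13]
Partition 3: pivot=-2 at index 0 -> [-2, 5, 7, 10, 13]


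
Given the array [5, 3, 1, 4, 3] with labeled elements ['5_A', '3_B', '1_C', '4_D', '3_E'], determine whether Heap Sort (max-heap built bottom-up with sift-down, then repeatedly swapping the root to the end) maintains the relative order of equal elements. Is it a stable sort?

Trace Heap Sort on the labeled array (the key is the number; the letter only tracks identity):
  Build max-heap: [5_A, 4_D, 1_C, 3_B, 3_E]
  Swap root 5_A to index 4, re-heapify first 4 -> [4_D, 3_E, 1_C, 3_B, 5_A]
  Swap root 4_D to index 3, re-heapify first 3 -> [3_B, 3_E, 1_C, 4_D, 5_A]
  Swap root 3_B to index 2, re-heapify first 2 -> [3_E, 1_C, 3_B, 4_D, 5_A]
  Swap root 3_E to index 1, re-heapify first 1 -> [1_C, 3_E, 3_B, 4_D, 5_A]
Final order: [1_C, 3_E, 3_B, 4_D, 5_A]
Equal keys:
  value 3: originally 3_B, 3_E; after sorting 3_E, 3_B -> order changed
Equal keys were reordered, so Heap Sort is not stable: heap construction and root-to-end swaps move elements without regard to the original order of equal keys. (One such input is enough; an unstable sort may happen to preserve order on other inputs, but it gives no guarantee.)
Answer: Not stable


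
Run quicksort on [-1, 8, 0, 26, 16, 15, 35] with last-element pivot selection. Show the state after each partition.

Partition 1: pivot=35 at index 6 -> [-1, 8, 0, 26, 16, 15, 35]
Partition 2: pivot=15 at index 3 -> [-1, 8, 0, 15, 16, 26, 35]
Partition 3: pivot=0 at index 1 -> [-1, 0, 8, 15, 16, 26, 35]
Partition 4: pivot=26 at index 5 -> [-1, 0, 8, 15, 16, 26, 35]


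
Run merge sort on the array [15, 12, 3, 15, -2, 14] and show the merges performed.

Divide and conquer:
  Merge [12] + [3] -> [3, 12]
  Merge [15] + [3, 12] -> [3, 12, 15]
  Merge [-2] + [14] -> [-2, 14]
  Merge [15] + [-2, 14] -> [-2, 14, 15]
  Merge [3, 12, 15] + [-2, 14, 15] -> [-2, 3, 12, 14, 15, 15]


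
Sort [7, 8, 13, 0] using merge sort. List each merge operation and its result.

Divide and conquer:
  Merge [7] + [8] -> [7, 8]
  Merge [13] + [0] -> [0, 13]
  Merge [7, 8] + [0, 13] -> [0, 7, 8, 13]


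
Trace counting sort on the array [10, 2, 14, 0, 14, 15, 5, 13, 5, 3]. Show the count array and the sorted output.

Count array: [1, 0, 1, 1, 0, 2, 0, 0, 0, 0, 1, 0, 0, 1, 2, 1]
(count[i] = number of elements equal to i)
Cumulative count: [1, 1, 2, 3, 3, 5, 5, 5, 5, 5, 6, 6, 6, 7, 9, 10]
Sorted: [0, 2, 3, 5, 5, 10, 13, 14, 14, 15]


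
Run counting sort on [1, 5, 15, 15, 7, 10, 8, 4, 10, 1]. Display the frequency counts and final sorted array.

Count array: [0, 2, 0, 0, 1, 1, 0, 1, 1, 0, 2, 0, 0, 0, 0, 2]
(count[i] = number of elements equal to i)
Cumulative count: [0, 2, 2, 2, 3, 4, 4, 5, 6, 6, 8, 8, 8, 8, 8, 10]
Sorted: [1, 1, 4, 5, 7, 8, 10, 10, 15, 15]


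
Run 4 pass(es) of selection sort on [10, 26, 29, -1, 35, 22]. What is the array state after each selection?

Pass 1: Select minimum -1 at index 3, swap -> [-1, 26, 29, 10, 35, 22]
Pass 2: Select minimum 10 at index 3, swap -> [-1, 10, 29, 26, 35, 22]
Pass 3: Select minimum 22 at index 5, swap -> [-1, 10, 22, 26, 35, 29]
Pass 4: Select minimum 26 at index 3, swap -> [-1, 10, 22, 26, 35, 29]


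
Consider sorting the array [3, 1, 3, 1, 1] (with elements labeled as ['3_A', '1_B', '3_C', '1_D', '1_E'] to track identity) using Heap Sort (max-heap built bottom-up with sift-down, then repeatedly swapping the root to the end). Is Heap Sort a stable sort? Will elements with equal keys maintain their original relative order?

Trace Heap Sort on the labeled array (the key is the number; the letter only tracks identity):
  Build max-heap: [3_A, 1_B, 3_C, 1_D, 1_E]
  Swap root 3_A to index 4, re-heapify first 4 -> [3_C, 1_B, 1_E, 1_D, 3_A]
  Swap root 3_C to index 3, re-heapify first 3 -> [1_D, 1_B, 1_E, 3_C, 3_A]
  Swap root 1_D to index 2, re-heapify first 2 -> [1_E, 1_B, 1_D, 3_C, 3_A]
  Swap root 1_E to index 1, re-heapify first 1 -> [1_B, 1_E, 1_D, 3_C, 3_A]
Final order: [1_B, 1_E, 1_D, 3_C, 3_A]
Equal keys:
  value 1: originally 1_B, 1_D, 1_E; after sorting 1_B, 1_E, 1_D -> order changed
  value 3: originally 3_A, 3_C; after sorting 3_C, 3_A -> order changed
Equal keys were reordered, so Heap Sort is not stable: heap construction and root-to-end swaps move elements without regard to the original order of equal keys. (One such input is enough; an unstable sort may happen to preserve order on other inputs, but it gives no guarantee.)
Answer: Not stable


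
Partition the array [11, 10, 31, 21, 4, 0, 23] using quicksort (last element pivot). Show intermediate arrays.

Partition 1: pivot=23 at index 5 -> [11, 10, 21, 4, 0, 23, 31]
Partition 2: pivot=0 at index 0 -> [0, 10, 21, 4, 11, 23, 31]
Partition 3: pivot=11 at index 3 -> [0, 10, 4, 11, 21, 23, 31]
Partition 4: pivot=4 at index 1 -> [0, 4, 10, 11, 21, 23, 31]


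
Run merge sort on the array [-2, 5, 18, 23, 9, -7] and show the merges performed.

Divide and conquer:
  Merge [5] + [18] -> [5, 18]
  Merge [-2] + [5, 18] -> [-2, 5, 18]
  Merge [9] + [-7] -> [-7, 9]
  Merge [23] + [-7, 9] -> [-7, 9, 23]
  Merge [-2, 5, 18] + [-7, 9, 23] -> [-7, -2, 5, 9, 18, 23]


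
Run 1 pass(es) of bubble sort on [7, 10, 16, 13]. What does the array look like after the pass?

After pass 1: [7, 10, 13, 16] (1 swaps)
Total swaps: 1


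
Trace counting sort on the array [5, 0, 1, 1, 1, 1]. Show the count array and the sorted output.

Count array: [1, 4, 0, 0, 0, 1]
(count[i] = number of elements equal to i)
Cumulative count: [1, 5, 5, 5, 5, 6]
Sorted: [0, 1, 1, 1, 1, 5]


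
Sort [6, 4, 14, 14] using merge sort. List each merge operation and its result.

Divide and conquer:
  Merge [6] + [4] -> [4, 6]
  Merge [14] + [14] -> [14, 14]
  Merge [4, 6] + [14, 14] -> [4, 6, 14, 14]


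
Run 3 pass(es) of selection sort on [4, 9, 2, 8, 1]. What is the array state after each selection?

Pass 1: Select minimum 1 at index 4, swap -> [1, 9, 2, 8, 4]
Pass 2: Select minimum 2 at index 2, swap -> [1, 2, 9, 8, 4]
Pass 3: Select minimum 4 at index 4, swap -> [1, 2, 4, 8, 9]


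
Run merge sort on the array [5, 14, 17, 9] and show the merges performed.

Divide and conquer:
  Merge [5] + [14] -> [5, 14]
  Merge [17] + [9] -> [9, 17]
  Merge [5, 14] + [9, 17] -> [5, 9, 14, 17]


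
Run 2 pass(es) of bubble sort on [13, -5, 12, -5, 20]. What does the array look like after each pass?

After pass 1: [-5, 12, -5, 13, 20] (3 swaps)
After pass 2: [-5, -5, 12, 13, 20] (1 swaps)
Total swaps: 4


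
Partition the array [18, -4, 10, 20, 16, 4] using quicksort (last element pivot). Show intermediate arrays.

Partition 1: pivot=4 at index 1 -> [-4, 4, 10, 20, 16, 18]
Partition 2: pivot=18 at index 4 -> [-4, 4, 10, 16, 18, 20]
Partition 3: pivot=16 at index 3 -> [-4, 4, 10, 16, 18, 20]


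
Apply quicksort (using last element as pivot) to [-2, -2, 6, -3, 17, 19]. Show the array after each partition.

Partition 1: pivot=19 at index 5 -> [-2, -2, 6, -3, 17, 19]
Partition 2: pivot=17 at index 4 -> [-2, -2, 6, -3, 17, 19]
Partition 3: pivot=-3 at index 0 -> [-3, -2, 6, -2, 17, 19]
Partition 4: pivot=-2 at index 2 -> [-3, -2, -2, 6, 17, 19]


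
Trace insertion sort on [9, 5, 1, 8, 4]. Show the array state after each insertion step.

First element 9 is already 'sorted'
Insert 5: shifted 1 elements -> [5, 9, 1, 8, 4]
Insert 1: shifted 2 elements -> [1, 5, 9, 8, 4]
Insert 8: shifted 1 elements -> [1, 5, 8, 9, 4]
Insert 4: shifted 3 elements -> [1, 4, 5, 8, 9]


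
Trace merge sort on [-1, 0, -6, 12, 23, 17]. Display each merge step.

Divide and conquer:
  Merge [0] + [-6] -> [-6, 0]
  Merge [-1] + [-6, 0] -> [-6, -1, 0]
  Merge [23] + [17] -> [17, 23]
  Merge [12] + [17, 23] -> [12, 17, 23]
  Merge [-6, -1, 0] + [12, 17, 23] -> [-6, -1, 0, 12, 17, 23]


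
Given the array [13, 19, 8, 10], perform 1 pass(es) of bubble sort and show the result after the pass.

After pass 1: [13, 8, 10, 19] (2 swaps)
Total swaps: 2


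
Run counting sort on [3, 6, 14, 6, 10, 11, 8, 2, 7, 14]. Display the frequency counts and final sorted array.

Count array: [0, 0, 1, 1, 0, 0, 2, 1, 1, 0, 1, 1, 0, 0, 2]
(count[i] = number of elements equal to i)
Cumulative count: [0, 0, 1, 2, 2, 2, 4, 5, 6, 6, 7, 8, 8, 8, 10]
Sorted: [2, 3, 6, 6, 7, 8, 10, 11, 14, 14]


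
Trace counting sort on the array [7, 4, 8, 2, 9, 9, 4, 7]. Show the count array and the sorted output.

Count array: [0, 0, 1, 0, 2, 0, 0, 2, 1, 2]
(count[i] = number of elements equal to i)
Cumulative count: [0, 0, 1, 1, 3, 3, 3, 5, 6, 8]
Sorted: [2, 4, 4, 7, 7, 8, 9, 9]


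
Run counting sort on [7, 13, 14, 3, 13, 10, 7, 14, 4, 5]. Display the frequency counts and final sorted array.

Count array: [0, 0, 0, 1, 1, 1, 0, 2, 0, 0, 1, 0, 0, 2, 2]
(count[i] = number of elements equal to i)
Cumulative count: [0, 0, 0, 1, 2, 3, 3, 5, 5, 5, 6, 6, 6, 8, 10]
Sorted: [3, 4, 5, 7, 7, 10, 13, 13, 14, 14]


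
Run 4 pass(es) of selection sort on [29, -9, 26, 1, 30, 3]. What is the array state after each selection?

Pass 1: Select minimum -9 at index 1, swap -> [-9, 29, 26, 1, 30, 3]
Pass 2: Select minimum 1 at index 3, swap -> [-9, 1, 26, 29, 30, 3]
Pass 3: Select minimum 3 at index 5, swap -> [-9, 1, 3, 29, 30, 26]
Pass 4: Select minimum 26 at index 5, swap -> [-9, 1, 3, 26, 30, 29]


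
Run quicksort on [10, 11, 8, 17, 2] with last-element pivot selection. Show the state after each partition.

Partition 1: pivot=2 at index 0 -> [2, 11, 8, 17, 10]
Partition 2: pivot=10 at index 2 -> [2, 8, 10, 17, 11]
Partition 3: pivot=11 at index 3 -> [2, 8, 10, 11, 17]


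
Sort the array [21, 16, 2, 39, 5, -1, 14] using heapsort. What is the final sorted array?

Build heap: [39, 21, 14, 16, 5, -1, 2]
Extract 39: [21, 16, 14, 2, 5, -1, 39]
Extract 21: [16, 5, 14, 2, -1, 21, 39]
Extract 16: [14, 5, -1, 2, 16, 21, 39]
Extract 14: [5, 2, -1, 14, 16, 21, 39]
Extract 5: [2, -1, 5, 14, 16, 21, 39]
Extract 2: [-1, 2, 5, 14, 16, 21, 39]


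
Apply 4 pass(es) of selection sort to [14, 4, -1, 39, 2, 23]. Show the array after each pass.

Pass 1: Select minimum -1 at index 2, swap -> [-1, 4, 14, 39, 2, 23]
Pass 2: Select minimum 2 at index 4, swap -> [-1, 2, 14, 39, 4, 23]
Pass 3: Select minimum 4 at index 4, swap -> [-1, 2, 4, 39, 14, 23]
Pass 4: Select minimum 14 at index 4, swap -> [-1, 2, 4, 14, 39, 23]


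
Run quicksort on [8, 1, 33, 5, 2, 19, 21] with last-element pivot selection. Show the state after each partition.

Partition 1: pivot=21 at index 5 -> [8, 1, 5, 2, 19, 21, 33]
Partition 2: pivot=19 at index 4 -> [8, 1, 5, 2, 19, 21, 33]
Partition 3: pivot=2 at index 1 -> [1, 2, 5, 8, 19, 21, 33]
Partition 4: pivot=8 at index 3 -> [1, 2, 5, 8, 19, 21, 33]


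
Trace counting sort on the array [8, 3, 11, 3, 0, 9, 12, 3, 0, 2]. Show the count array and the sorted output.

Count array: [2, 0, 1, 3, 0, 0, 0, 0, 1, 1, 0, 1, 1]
(count[i] = number of elements equal to i)
Cumulative count: [2, 2, 3, 6, 6, 6, 6, 6, 7, 8, 8, 9, 10]
Sorted: [0, 0, 2, 3, 3, 3, 8, 9, 11, 12]
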